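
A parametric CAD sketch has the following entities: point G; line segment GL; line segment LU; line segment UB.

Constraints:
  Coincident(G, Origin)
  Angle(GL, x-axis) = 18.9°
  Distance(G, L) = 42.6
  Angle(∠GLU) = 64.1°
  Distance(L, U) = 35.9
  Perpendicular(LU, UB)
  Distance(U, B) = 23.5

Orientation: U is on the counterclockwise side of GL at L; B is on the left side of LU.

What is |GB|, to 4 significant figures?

22.77

∠GLU = 64.1°, so LU runs at 18.9° + (180° − 64.1°) = 134.8° from the x-axis; with |LU| = 35.9, U = L + 35.9·(cos 134.8°, sin 134.8°) = (15.01, 39.27). LU is perpendicular to UB; with |UB| = 23.5 on the left of LU, B = U + 23.5·(-0.7096, -0.7046) = (-1.668, 22.71). Then |GB| = |B − G| = 22.77.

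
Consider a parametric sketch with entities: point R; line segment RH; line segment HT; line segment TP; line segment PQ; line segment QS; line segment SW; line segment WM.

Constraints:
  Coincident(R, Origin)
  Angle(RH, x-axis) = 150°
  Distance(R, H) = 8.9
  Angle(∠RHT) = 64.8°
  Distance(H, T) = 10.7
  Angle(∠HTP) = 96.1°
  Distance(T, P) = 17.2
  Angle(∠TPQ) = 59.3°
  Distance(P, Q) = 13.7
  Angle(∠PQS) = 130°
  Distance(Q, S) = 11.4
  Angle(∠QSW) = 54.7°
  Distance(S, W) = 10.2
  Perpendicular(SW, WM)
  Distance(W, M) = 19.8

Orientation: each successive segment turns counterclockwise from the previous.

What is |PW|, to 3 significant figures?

14.5

R is at the origin; RH runs at 150.0° with length 8.9, so H = (-7.71, 4.45). ∠RHT = 64.8° gives HT at -94.8° from the x-axis; with |HT| = 10.7, T = (-8.60, -6.21). ∠HTP = 96.1° gives TP at -10.9° from the x-axis; with |TP| = 17.2, P = (8.29, -9.46). ∠TPQ = 59.3° gives PQ at 110° from the x-axis; with |PQ| = 13.7, Q = (3.65, 3.43). ∠PQS = 130.0° gives QS at 160° from the x-axis; with |QS| = 11.4, S = (-7.05, 7.36). ∠QSW = 54.7° gives SW at -74.9° from the x-axis; with |SW| = 10.2, W = (-4.40, -2.49). Then |PW| = |W − P| = 14.5.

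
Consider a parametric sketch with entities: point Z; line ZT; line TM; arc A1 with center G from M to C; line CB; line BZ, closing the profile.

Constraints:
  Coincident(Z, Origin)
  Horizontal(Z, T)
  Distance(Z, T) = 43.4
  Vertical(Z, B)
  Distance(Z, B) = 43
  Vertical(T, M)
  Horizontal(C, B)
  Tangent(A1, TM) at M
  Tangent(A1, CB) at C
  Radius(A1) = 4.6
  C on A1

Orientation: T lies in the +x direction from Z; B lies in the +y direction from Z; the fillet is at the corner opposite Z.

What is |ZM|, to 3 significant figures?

57.9

Z is at the origin; ZT is horizontal with |ZT| = 43.4 and T on the +x side, so T = (43.4, 0.00). Z and B share the same x with |ZB| = 43.0 and B on the +y side, so B = (0.00, 43.0). The virtual corner opposite Z is at (43.4, 43.0). Since A1 is tangent to TM there, GM ⟂ TM and A1 meets CB tangentially, so GC is at right angles to CB, with radius 4.6, so the center G sits 4.6 in from both sides at G = (38.8, 38.4). That places the tangent points at M = (43.4, 38.4) on TM and C = (38.8, 43.0) on CB. Then |ZM| = |M − Z| = 57.9.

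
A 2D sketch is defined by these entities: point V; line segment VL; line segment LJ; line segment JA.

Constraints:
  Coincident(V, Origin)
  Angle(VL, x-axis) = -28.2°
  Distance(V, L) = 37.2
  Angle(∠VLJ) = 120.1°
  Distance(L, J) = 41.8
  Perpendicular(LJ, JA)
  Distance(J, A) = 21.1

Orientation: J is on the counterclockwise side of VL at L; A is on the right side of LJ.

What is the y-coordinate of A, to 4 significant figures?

-13.57

V is at the origin; VL runs at -28.2° with length 37.2, so L = 37.2·(cos -28.2°, sin -28.2°) = (32.78, -17.58). ∠VLJ = 120.1°, so LJ runs at -28.2° + (180° − 120.1°) = 31.70° from the x-axis; with |LJ| = 41.8, J = L + 41.8·(cos 31.70°, sin 31.70°) = (68.35, 4.386). LJ ⟂ JA; with |JA| = 21.1 on the right of LJ, A = J + 21.1·(0.5255, -0.8508) = (79.44, -13.57). So A.y = -13.57.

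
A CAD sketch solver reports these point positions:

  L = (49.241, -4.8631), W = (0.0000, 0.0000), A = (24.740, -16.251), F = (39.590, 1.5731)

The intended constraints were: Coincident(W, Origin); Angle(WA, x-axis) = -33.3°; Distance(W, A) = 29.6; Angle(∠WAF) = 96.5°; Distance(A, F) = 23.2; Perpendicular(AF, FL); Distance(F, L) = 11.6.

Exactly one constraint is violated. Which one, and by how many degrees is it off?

Perpendicular(AF, FL) — off by 6.10°.

W = (0.00, 0.00) ✓; WA at -33.30° ✓; |WA| = 29.60 ✓; ∠WAF = 96.50° ✓; |AF| = 23.20 ✓; ∠(AF, FL) = 83.90° ✗; |FL| = 11.60 ✓.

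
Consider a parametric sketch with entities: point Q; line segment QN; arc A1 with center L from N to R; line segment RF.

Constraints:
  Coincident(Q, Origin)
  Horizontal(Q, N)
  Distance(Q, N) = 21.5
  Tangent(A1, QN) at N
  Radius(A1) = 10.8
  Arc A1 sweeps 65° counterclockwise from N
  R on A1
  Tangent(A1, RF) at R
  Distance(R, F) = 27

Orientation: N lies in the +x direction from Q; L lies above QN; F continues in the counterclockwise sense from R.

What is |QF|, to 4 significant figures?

52.59

Q is at the origin; Q and N share the same y with |QN| = 21.5 and N on the +x side, so N = (21.50, 0.000). Since A1 is tangent to QN there, LN ⟂ QN, so L = N + (0, 10.8) = (21.50, 10.80). On A1, N sits at bearing -90° from L; a 65° counterclockwise sweep puts R at bearing -25°, so R = L + 10.8·(cos -25°, sin -25°) = (31.29, 6.236). A1 meets RF tangentially, so LR is at right angles to RF, so RF runs along (−sin -25°, cos -25°); with |RF| = 27.0, F = (42.70, 30.71). Then |QF| = |F − Q| = 52.59.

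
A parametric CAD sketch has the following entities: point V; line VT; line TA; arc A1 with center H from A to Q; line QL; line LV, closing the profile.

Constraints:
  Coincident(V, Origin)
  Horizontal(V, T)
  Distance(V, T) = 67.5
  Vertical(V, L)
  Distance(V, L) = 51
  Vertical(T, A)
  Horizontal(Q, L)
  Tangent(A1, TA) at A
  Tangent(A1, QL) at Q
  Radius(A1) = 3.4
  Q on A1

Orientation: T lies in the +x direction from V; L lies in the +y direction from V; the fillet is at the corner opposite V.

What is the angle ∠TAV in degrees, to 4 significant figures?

54.81°

The virtual corner opposite V is at (67.50, 51.00). The tangent condition forces HA to be normal to TA and A1 meets QL tangentially, so HQ is at right angles to QL, with radius 3.4, so the center H sits 3.4 in from both sides at H = (64.10, 47.60). That places the tangent points at A = (67.50, 47.60) on TA and Q = (64.10, 51.00) on QL. Then cos ∠TAV = AT·AV / (|AT||AV|), giving 54.81°.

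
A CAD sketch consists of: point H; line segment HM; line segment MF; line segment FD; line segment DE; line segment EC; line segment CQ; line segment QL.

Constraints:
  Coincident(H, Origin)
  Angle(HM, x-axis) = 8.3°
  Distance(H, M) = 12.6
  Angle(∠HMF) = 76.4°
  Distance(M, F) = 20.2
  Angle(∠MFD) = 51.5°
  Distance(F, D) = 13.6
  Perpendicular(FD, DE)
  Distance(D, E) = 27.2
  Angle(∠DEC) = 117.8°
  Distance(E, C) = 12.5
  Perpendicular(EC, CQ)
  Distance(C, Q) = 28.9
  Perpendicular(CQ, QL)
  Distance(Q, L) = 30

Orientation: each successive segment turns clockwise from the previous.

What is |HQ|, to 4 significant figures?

31.29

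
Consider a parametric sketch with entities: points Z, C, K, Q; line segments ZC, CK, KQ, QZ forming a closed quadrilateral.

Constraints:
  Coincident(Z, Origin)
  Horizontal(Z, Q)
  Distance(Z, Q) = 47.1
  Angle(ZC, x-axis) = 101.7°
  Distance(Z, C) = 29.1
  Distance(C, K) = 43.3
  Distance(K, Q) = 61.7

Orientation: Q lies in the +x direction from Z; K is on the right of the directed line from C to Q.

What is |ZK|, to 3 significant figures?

19.2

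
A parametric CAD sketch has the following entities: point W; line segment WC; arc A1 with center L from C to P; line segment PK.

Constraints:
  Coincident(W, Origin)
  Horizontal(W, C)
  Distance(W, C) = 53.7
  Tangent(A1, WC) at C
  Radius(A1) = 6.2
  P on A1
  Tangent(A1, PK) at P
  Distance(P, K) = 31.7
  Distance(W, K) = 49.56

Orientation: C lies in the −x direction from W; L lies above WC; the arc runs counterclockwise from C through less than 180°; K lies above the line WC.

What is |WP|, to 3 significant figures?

48.1

Checks: |LP| = 6.200 ✓; ∠(LP, PK) = 90.00° ✓; |PK| = 31.70 ✓; |WK| = 49.56 ✓.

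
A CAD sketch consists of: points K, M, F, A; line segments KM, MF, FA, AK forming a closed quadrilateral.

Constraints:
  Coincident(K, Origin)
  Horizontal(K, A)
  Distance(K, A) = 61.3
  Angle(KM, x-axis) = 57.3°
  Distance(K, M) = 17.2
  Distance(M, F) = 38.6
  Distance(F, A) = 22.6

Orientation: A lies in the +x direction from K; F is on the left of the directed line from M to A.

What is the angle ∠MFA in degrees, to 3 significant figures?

122°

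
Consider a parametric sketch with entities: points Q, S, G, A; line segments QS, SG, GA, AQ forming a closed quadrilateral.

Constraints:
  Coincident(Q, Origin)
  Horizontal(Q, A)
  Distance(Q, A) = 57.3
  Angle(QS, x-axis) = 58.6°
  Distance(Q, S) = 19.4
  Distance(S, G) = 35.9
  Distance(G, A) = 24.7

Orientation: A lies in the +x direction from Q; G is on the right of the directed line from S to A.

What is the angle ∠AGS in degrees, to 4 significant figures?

109.9°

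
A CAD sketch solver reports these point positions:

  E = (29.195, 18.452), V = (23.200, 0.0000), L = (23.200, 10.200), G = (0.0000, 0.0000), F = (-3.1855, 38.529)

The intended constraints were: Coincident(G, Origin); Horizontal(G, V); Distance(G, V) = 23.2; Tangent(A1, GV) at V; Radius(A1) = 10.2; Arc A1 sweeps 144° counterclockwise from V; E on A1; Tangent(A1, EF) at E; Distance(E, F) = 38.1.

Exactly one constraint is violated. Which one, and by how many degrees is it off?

Tangent(A1, EF) at E — off by 4.20°.

G = (0.00, 0.00) ✓; G.y = 0.00, V.y = 0.00 ✓; |GV| = 23.20 ✓; ∠(LV, VG) = 90.00° ✓; |LV| = 10.20 ✓; bearing(L→E) − bearing(L→V) = 144.0° ✓; |LE| = 10.20 ✓; ∠(LE, EF) = 85.80° ✗; |EF| = 38.10 ✓.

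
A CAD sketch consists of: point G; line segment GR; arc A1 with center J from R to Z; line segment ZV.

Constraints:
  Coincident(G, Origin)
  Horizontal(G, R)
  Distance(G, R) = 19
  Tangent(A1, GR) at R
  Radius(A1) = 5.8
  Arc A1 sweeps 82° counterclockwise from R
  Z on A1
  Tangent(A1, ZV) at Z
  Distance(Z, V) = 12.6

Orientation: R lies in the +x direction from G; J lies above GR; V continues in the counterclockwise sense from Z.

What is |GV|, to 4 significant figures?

31.74

G is at the origin; GR is horizontal with |GR| = 19.0 and R on the +x side, so R = (19.00, 0.000). Tangency of A1 to GR means the radius JR is perpendicular to GR, so J = R + (0, 5.8) = (19.00, 5.800). On A1, R sits at bearing -90° from J; an 82° counterclockwise sweep puts Z at bearing -8°, so Z = J + 5.8·(cos -8°, sin -8°) = (24.74, 4.993). The tangent condition forces JZ to be normal to ZV, so ZV runs along (−sin -8°, cos -8°); with |ZV| = 12.6, V = (26.50, 17.47). Then |GV| = |V − G| = 31.74.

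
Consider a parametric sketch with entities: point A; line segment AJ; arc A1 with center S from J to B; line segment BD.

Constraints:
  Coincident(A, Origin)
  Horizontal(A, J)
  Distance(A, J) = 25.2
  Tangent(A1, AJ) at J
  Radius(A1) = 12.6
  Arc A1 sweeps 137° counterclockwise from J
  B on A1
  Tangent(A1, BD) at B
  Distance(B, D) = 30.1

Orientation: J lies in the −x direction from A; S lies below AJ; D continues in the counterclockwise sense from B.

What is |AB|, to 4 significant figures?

40.22

A is at the origin; A and J share the same y with |AJ| = 25.2 and J on the −x side, so J = (-25.20, 0.000). A1 meets AJ tangentially, so SJ is at right angles to AJ, so S = J + (0, -12.6) = (-25.20, -12.60). On A1, J sits at bearing 90° from S; a 137° counterclockwise sweep puts B at bearing 227°, so B = S + 12.6·(cos 227°, sin 227°) = (-33.79, -21.82). Then |AB| = |B − A| = 40.22.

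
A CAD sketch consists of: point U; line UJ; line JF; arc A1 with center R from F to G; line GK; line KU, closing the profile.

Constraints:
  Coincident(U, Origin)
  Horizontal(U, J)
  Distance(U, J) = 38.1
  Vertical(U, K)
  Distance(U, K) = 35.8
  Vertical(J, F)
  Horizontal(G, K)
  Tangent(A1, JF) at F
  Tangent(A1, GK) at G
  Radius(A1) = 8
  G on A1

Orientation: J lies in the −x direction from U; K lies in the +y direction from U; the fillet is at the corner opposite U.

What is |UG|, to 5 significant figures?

46.772

U is at the origin; UJ is horizontal with |UJ| = 38.1 and J on the −x side, so J = (-38.100, 0.0000). UK is vertical with |UK| = 35.8 and K on the +y side, so K = (0.0000, 35.800). The virtual corner opposite U is at (-38.100, 35.800). Since A1 is tangent to JF there, RF ⟂ JF and the tangent condition forces RG to be normal to GK, with radius 8.0, so the center R sits 8.0 in from both sides at R = (-30.100, 27.800). That places the tangent points at F = (-38.100, 27.800) on JF and G = (-30.100, 35.800) on GK. Then |UG| = |G − U| = 46.772.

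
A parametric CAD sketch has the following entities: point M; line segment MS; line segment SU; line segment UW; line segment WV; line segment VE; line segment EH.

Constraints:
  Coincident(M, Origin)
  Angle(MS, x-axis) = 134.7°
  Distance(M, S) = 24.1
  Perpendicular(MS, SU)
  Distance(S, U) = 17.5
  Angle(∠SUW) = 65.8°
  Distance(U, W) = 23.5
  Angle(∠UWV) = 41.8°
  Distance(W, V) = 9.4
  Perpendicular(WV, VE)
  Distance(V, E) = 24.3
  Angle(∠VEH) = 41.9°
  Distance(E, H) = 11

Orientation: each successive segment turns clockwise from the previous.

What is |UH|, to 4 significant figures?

15.47

M is at the origin; MS runs at 134.7° with length 24.1, so S = (-16.95, 17.13). MS ⟂ SU, so SU runs at 44.70°; with |SU| = 17.5, U = (-4.513, 29.44). ∠SUW = 65.8° gives UW at -69.50° from the x-axis; with |UW| = 23.5, W = (3.717, 7.428). ∠UWV = 41.8° gives WV at 152.3° from the x-axis; with |WV| = 9.4, V = (-4.606, 11.80). The perpendicularity gives VE at right angles to WV, so VE runs at 62.30°; with |VE| = 24.3, E = (6.690, 33.31). ∠VEH = 41.9° gives EH at -75.80° from the x-axis; with |EH| = 11.0, H = (9.388, 22.65). Then |UH| = |H − U| = 15.47.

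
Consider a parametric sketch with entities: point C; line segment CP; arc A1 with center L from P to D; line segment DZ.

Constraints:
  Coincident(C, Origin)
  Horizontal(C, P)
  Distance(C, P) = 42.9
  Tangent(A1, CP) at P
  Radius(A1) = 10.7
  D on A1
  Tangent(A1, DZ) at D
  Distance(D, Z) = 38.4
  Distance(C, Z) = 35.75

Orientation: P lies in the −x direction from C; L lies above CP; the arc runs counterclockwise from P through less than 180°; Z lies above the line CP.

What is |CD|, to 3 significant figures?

34.8

Checks: |CP| = 42.90 ✓; |LD| = 10.70 ✓; ∠(LD, DZ) = 90.00° ✓; |DZ| = 38.40 ✓; |CZ| = 35.75 ✓.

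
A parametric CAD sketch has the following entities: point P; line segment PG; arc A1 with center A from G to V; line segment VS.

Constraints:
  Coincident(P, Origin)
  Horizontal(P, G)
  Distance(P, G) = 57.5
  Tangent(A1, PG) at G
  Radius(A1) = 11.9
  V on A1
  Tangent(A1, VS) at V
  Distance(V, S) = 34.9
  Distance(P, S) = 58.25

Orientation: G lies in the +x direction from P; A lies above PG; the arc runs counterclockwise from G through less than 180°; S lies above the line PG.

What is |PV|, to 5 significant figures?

68.501

Checks: |AV| = 11.90 ✓; ∠(AV, VS) = 90.00° ✓; |VS| = 34.90 ✓; |PS| = 58.25 ✓.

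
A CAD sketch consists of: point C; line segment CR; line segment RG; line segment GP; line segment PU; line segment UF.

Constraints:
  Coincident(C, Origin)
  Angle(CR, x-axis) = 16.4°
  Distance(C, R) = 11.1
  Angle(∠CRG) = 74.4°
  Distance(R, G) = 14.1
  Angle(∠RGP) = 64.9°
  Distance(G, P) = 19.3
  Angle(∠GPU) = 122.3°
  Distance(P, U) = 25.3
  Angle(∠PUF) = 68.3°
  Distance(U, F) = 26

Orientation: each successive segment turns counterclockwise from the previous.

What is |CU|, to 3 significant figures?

24.3

C is at the origin; CR runs at 16.4° with length 11.1, so R = (10.6, 3.13). ∠CRG = 74.4° gives RG at 122° from the x-axis; with |RG| = 14.1, G = (3.18, 15.1). ∠RGP = 64.9° gives GP at -123° from the x-axis; with |GP| = 19.3, P = (-7.31, -1.11). ∠GPU = 122.3° gives PU at -65.2° from the x-axis; with |PU| = 25.3, U = (3.31, -24.1). Then |CU| = |U − C| = 24.3.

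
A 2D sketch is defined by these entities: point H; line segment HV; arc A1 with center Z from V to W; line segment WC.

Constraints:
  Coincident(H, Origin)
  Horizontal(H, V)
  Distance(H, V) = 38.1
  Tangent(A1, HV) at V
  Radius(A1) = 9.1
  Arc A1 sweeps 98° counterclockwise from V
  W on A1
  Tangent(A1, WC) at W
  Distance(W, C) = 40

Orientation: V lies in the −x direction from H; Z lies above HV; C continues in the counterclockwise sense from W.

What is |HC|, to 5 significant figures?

60.817

H is at the origin; HV is horizontal with |HV| = 38.1 and V on the −x side, so V = (-38.100, 0.0000). A1 meets HV tangentially, so ZV is at right angles to HV, so Z = V + (0, 9.1) = (-38.100, 9.1000). On A1, V sits at bearing -90° from Z; a 98° counterclockwise sweep puts W at bearing 8°, so W = Z + 9.1·(cos 8°, sin 8°) = (-29.089, 10.366). A1 meets WC tangentially, so ZW is at right angles to WC, so WC runs along (−sin 8°, cos 8°); with |WC| = 40.0, C = (-34.655, 49.977). Then |HC| = |C − H| = 60.817.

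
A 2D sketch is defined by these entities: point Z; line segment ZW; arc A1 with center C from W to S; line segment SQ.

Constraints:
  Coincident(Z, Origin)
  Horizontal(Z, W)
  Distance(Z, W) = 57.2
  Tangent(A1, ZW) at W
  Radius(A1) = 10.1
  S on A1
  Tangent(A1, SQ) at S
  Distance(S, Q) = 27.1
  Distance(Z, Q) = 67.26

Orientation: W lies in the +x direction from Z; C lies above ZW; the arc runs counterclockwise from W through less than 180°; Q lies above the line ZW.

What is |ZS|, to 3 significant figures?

67.9

Checks: |CS| = 10.10 ✓; ∠(CS, SQ) = 90.00° ✓; |SQ| = 27.10 ✓; |ZQ| = 67.26 ✓.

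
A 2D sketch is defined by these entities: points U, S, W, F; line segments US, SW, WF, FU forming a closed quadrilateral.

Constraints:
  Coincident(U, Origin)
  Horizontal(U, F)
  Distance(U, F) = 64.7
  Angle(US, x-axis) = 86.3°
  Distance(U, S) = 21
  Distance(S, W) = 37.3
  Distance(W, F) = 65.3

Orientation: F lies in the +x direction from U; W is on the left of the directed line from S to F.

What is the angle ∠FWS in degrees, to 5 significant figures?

75.695°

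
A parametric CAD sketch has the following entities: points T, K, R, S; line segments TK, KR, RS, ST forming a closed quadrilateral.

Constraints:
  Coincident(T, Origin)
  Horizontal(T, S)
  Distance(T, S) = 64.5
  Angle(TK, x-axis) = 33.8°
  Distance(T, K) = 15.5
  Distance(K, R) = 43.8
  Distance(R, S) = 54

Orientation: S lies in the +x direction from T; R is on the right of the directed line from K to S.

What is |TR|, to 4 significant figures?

40.90

Checks: |KR| = 43.80 ✓; |RS| = 54.00 ✓.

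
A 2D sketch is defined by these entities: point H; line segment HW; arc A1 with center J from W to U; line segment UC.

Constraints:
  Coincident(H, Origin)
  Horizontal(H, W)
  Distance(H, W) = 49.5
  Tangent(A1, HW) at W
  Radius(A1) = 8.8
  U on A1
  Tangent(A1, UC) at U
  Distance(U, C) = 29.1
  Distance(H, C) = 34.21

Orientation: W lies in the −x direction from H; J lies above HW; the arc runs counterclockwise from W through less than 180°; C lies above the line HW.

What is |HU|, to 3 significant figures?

43.0

H is at the origin; H and W share the same y with |HW| = 49.5 and W on the −x side, so W = (-49.5, 0.00). A1 meets HW tangentially, so JW is at right angles to HW, so J = W + (0, 8.8) = (-49.5, 8.80). Since JU ⟂ UC (tangency), |JC| = √(8.8² + 29.1²) = 30.4 regardless of where U sits on A1. So C lies on both circle(H, 34.21) and circle(J, 30.4); the above-HW intersection is C = (-23.6, 24.7). U is the foot of the tangent from C: U = (-42.9, 2.97).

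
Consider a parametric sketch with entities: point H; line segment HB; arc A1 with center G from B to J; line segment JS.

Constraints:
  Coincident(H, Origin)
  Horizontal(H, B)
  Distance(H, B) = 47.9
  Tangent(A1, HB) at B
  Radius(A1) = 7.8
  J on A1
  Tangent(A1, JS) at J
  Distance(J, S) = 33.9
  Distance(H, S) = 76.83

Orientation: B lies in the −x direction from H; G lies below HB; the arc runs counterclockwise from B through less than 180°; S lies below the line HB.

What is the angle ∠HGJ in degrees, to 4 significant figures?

149.1°

H is at the origin; HB is horizontal with |HB| = 47.9 and B on the −x side, so B = (-47.90, 0.000). A1 meets HB tangentially, so GB is at right angles to HB, so G = B + (0, -7.8) = (-47.90, -7.800). Since GJ ⟂ JS (tangency), |GS| = √(7.8² + 33.9²) = 34.79 regardless of where J sits on A1. So S lies on both circle(H, 76.83) and circle(G, 34.79); the below-HB intersection is S = (-67.64, -36.45). J is the foot of the tangent from S: J = (-55.15, -4.928).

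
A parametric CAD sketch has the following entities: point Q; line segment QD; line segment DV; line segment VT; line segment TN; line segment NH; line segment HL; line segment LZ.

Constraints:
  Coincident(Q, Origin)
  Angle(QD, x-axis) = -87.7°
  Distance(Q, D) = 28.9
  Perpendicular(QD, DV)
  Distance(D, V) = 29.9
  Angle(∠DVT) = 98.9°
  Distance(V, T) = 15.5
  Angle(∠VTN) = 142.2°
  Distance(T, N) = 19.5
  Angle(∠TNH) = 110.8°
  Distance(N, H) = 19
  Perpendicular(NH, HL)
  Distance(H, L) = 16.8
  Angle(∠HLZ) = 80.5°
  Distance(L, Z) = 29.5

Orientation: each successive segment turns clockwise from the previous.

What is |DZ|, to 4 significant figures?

40.96

NH ⟂ HL, so HL runs at -95.80°; with |HL| = 16.8, L = (-5.790, -16.07). ∠HLZ = 80.5° gives LZ at 164.7° from the x-axis; with |LZ| = 29.5, Z = (-34.24, -8.286). Then |DZ| = |Z − D| = 40.96.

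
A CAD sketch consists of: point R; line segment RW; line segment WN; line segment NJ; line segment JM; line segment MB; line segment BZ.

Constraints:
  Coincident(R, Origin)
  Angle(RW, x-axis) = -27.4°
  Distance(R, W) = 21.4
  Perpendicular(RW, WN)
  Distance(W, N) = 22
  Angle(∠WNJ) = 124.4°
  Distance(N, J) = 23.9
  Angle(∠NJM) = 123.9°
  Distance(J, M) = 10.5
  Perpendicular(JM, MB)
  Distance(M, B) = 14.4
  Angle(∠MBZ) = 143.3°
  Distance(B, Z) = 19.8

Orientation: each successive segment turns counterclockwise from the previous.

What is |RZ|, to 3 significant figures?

16.2

R is at the origin; RW runs at -27.4° with length 21.4, so W = (19.0, -9.85). RW is perpendicular to WN, so WN runs at 62.6°; with |WN| = 22.0, N = (29.1, 9.68). ∠WNJ = 124.4° gives NJ at 118° from the x-axis; with |NJ| = 23.9, J = (17.8, 30.7). ∠NJM = 123.9° gives JM at 174° from the x-axis; with |JM| = 10.5, M = (7.38, 31.8). JM ⟂ MB, so MB runs at -95.7°; with |MB| = 14.4, B = (5.95, 17.5). ∠MBZ = 143.3° gives BZ at -59.0° from the x-axis; with |BZ| = 19.8, Z = (16.1, 0.489). Then |RZ| = |Z − R| = 16.2.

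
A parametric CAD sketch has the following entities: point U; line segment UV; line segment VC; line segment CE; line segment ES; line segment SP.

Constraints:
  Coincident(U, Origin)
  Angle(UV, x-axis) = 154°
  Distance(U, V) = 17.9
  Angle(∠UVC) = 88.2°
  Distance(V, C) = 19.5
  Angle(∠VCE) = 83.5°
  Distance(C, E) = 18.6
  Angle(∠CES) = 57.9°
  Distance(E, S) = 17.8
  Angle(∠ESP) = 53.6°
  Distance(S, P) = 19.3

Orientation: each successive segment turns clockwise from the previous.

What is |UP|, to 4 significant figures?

26.56

∠CES = 57.9° gives ES at -156.4° from the x-axis; with |ES| = 17.8, S = (-7.940, 7.488). ∠ESP = 53.6° gives SP at 77.20° from the x-axis; with |SP| = 19.3, P = (-3.664, 26.31). Then |UP| = |P − U| = 26.56.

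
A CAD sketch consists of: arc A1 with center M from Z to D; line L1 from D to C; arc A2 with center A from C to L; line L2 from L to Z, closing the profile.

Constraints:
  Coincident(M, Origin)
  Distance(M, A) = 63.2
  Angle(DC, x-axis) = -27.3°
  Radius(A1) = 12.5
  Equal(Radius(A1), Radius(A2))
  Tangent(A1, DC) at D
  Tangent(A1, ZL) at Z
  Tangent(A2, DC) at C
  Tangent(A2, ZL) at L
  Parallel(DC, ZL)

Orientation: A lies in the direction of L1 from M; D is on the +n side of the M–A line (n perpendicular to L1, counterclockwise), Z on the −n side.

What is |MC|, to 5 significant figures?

64.424

The slot axis is L1's direction at -27.3°, so u = (cos -27.3°, sin -27.3°) = (0.88862, -0.45865) and n = (−sin -27.3°, cos -27.3°) = (0.45865, 0.88862). M is at the origin and A lies 63.2 along u from M, so A = 63.2·u = (56.161, -28.987). Tangency of A1 to both parallel lines with radius 12.5 puts D and Z at M ± 12.5·n: D = (5.7331, 11.108), Z = (-5.7331, -11.108). Equal radii place C and L the same way about A: C = A + 12.5·n = (61.894, -17.879), L = A − 12.5·n = (50.427, -40.094). Then |MC| = |C − M| = 64.424.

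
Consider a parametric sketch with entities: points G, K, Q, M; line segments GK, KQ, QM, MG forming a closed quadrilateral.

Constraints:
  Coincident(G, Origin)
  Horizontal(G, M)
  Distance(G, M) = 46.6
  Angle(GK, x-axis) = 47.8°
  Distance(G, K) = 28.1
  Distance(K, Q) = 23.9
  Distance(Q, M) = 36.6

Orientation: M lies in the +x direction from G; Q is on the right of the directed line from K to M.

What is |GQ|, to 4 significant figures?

10.12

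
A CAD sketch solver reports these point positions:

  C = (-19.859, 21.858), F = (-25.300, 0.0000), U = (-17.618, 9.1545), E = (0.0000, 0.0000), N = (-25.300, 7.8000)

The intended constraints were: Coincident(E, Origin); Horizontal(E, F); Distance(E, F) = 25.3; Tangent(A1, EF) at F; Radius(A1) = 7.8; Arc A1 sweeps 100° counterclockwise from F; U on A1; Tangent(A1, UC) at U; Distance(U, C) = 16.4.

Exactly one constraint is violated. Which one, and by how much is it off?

Distance(U, C) = 16.4 — off by 3.50.

E = (0.00, 0.00) ✓; E.y = 0.00, F.y = 0.00 ✓; |EF| = 25.30 ✓; ∠(NF, FE) = 90.00° ✓; |NF| = 7.800 ✓; bearing(N→U) − bearing(N→F) = 100.0° ✓; |NU| = 7.800 ✓; ∠(NU, UC) = 90.00° ✓; |UC| = 12.90 ✗.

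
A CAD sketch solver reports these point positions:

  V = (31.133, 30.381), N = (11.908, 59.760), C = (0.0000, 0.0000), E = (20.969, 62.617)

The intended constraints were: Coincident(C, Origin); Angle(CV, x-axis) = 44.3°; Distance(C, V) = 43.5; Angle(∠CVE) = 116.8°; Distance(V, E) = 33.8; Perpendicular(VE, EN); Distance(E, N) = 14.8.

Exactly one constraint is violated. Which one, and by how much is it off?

Distance(E, N) = 14.8 — off by 5.30.

C = (0.00, 0.00) ✓; CV at 44.30° ✓; |CV| = 43.50 ✓; ∠CVE = 116.8° ✓; |VE| = 33.80 ✓; ∠(VE, EN) = 90.00° ✓; |EN| = 9.501 ✗.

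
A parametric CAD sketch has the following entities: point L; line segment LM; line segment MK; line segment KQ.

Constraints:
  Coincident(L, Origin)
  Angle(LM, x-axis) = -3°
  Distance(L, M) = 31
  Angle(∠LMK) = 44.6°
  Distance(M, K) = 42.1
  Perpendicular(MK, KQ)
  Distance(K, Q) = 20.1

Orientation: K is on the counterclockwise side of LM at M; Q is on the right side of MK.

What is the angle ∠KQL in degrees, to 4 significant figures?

25.56°

∠LMK = 44.6°, so MK runs at -3.0° + (180° − 44.6°) = 132.4° from the x-axis; with |MK| = 42.1, K = M + 42.1·(cos 132.4°, sin 132.4°) = (2.569, 29.47). MK is perpendicular to KQ; with |KQ| = 20.1 on the right of MK, Q = K + 20.1·(0.7385, 0.6743) = (17.41, 43.02). Then cos ∠KQL = QK·QL / (|QK||QL|), giving 25.56°.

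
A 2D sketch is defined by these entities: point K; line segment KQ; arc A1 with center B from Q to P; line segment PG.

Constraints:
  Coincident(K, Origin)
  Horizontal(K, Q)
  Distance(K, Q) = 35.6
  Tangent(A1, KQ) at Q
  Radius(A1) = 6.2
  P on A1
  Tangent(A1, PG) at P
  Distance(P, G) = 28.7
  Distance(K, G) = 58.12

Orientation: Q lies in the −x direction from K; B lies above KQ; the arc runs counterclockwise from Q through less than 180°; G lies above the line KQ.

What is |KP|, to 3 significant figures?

32.2

Checks: |BP| = 6.200 ✓; ∠(BP, PG) = 90.00° ✓; |PG| = 28.70 ✓; |KG| = 58.12 ✓.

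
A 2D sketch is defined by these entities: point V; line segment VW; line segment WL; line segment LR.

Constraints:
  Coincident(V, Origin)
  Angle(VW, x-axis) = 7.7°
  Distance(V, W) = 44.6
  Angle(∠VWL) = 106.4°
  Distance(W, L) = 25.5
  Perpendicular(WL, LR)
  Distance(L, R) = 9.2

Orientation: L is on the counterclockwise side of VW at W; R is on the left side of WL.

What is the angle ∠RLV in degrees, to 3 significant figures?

41.7°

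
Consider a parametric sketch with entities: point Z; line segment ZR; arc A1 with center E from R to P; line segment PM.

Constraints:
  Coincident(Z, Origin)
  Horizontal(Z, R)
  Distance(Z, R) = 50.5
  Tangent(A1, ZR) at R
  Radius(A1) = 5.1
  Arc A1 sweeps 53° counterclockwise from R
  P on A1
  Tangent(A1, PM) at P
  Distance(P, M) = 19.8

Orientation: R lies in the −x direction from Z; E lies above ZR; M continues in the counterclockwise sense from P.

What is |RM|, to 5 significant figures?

23.959

On A1, R sits at bearing -90° from E; a 53° counterclockwise sweep puts P at bearing -37°, so P = E + 5.1·(cos -37°, sin -37°) = (-46.427, 2.0307). Since A1 is tangent to PM there, EP ⟂ PM, so PM runs along (−sin -37°, cos -37°); with |PM| = 19.8, M = (-34.511, 17.844). Then |RM| = |M − R| = 23.959.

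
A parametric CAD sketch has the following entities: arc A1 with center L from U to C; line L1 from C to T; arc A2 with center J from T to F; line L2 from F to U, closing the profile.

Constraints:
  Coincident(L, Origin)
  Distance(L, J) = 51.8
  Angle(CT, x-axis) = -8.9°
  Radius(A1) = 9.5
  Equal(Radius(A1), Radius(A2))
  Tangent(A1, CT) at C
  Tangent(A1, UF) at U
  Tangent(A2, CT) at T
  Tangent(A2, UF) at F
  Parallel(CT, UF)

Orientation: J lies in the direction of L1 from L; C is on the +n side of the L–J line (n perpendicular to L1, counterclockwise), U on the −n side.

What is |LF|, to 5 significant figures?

52.664

The slot axis is L1's direction at -8.9°, so u = (cos -8.9°, sin -8.9°) = (0.98796, -0.15471) and n = (−sin -8.9°, cos -8.9°) = (0.15471, 0.98796). L is at the origin and J lies 51.8 along u from L, so J = 51.8·u = (51.176, -8.0140). Tangency of A1 to both parallel lines with radius 9.5 puts C and U at L ± 9.5·n: C = (1.4697, 9.3856), U = (-1.4697, -9.3856). Equal radii place T and F the same way about J: T = J + 9.5·n = (52.646, 1.3716), F = J − 9.5·n = (49.707, -17.400). Then |LF| = |F − L| = 52.664.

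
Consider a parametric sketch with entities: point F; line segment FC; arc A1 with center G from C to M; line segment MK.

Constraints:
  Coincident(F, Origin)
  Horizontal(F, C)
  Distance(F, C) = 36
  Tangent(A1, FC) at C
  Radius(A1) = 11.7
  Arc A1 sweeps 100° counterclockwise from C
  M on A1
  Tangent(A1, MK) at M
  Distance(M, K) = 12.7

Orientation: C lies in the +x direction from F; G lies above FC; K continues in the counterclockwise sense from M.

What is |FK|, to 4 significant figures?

52.37

F is at the origin; F and C share the same y with |FC| = 36.0 and C on the +x side, so C = (36.00, 0.000). The tangent condition forces GC to be normal to FC, so G = C + (0, 11.7) = (36.00, 11.70). On A1, C sits at bearing -90° from G; a 100° counterclockwise sweep puts M at bearing 10°, so M = G + 11.7·(cos 10°, sin 10°) = (47.52, 13.73). Tangency of A1 to MK means the radius GM is perpendicular to MK, so MK runs along (−sin 10°, cos 10°); with |MK| = 12.7, K = (45.32, 26.24). Then |FK| = |K − F| = 52.37.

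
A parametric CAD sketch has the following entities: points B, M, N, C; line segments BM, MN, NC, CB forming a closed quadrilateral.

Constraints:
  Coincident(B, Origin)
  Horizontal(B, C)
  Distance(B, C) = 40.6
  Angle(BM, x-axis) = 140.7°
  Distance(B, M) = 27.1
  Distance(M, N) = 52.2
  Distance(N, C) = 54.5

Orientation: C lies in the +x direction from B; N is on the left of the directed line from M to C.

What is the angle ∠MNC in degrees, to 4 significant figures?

73.57°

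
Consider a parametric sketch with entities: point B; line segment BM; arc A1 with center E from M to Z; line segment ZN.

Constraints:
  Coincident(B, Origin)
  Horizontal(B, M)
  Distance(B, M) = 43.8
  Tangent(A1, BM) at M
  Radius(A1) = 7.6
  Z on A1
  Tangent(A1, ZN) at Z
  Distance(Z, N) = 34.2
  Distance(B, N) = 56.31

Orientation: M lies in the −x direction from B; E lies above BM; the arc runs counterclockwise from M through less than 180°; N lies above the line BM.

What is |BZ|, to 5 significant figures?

37.052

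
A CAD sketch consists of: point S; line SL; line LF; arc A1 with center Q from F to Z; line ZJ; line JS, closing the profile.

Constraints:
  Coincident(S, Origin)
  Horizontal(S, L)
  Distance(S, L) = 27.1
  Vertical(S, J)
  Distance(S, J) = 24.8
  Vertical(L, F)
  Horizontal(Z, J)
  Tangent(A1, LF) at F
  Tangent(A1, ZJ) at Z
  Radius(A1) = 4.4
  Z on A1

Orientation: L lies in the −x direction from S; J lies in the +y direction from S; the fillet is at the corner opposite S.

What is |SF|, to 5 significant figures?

33.920

S is at the origin; S and L share the same y with |SL| = 27.1 and L on the −x side, so L = (-27.100, 0.0000). S and J share the same x with |SJ| = 24.8 and J on the +y side, so J = (0.0000, 24.800). The virtual corner opposite S is at (-27.100, 24.800). Since A1 is tangent to LF there, QF ⟂ LF and the tangent condition forces QZ to be normal to ZJ, with radius 4.4, so the center Q sits 4.4 in from both sides at Q = (-22.700, 20.400). That places the tangent points at F = (-27.100, 20.400) on LF and Z = (-22.700, 24.800) on ZJ. Then |SF| = |F − S| = 33.920.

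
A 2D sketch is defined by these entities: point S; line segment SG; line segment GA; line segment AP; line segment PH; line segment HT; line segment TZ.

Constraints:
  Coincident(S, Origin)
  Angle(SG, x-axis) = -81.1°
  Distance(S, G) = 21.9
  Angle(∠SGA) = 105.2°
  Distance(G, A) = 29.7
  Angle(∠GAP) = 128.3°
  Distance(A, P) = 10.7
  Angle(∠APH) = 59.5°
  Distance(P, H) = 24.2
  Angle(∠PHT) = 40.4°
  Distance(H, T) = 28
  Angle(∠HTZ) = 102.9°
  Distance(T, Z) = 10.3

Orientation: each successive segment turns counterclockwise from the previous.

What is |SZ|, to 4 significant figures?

52.33

∠PHT = 40.4° gives HT at -54.50° from the x-axis; with |HT| = 28.0, T = (33.21, -34.18). ∠HTZ = 102.9° gives TZ at 22.60° from the x-axis; with |TZ| = 10.3, Z = (42.72, -30.22). Then |SZ| = |Z − S| = 52.33.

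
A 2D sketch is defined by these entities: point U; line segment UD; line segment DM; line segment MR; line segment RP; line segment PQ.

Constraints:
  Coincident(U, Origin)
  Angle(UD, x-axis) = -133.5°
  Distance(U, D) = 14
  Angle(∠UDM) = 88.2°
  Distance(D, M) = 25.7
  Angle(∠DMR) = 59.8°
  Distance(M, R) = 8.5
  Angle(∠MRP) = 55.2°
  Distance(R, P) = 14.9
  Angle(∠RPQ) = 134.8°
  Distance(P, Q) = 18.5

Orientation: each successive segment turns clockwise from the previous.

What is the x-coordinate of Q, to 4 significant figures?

-41.49

∠MRP = 55.2° gives RP at -110.3° from the x-axis; with |RP| = 14.9, P = (-24.65, -3.734). ∠RPQ = 134.8° gives PQ at -155.5° from the x-axis; with |PQ| = 18.5, Q = (-41.49, -11.41). So Q.x = -41.49.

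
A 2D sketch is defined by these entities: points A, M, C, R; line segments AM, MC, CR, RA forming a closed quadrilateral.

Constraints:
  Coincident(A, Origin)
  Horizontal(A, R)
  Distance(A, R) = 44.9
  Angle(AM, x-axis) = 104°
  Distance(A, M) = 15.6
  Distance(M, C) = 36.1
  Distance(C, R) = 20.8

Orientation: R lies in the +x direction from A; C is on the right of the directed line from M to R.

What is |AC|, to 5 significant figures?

25.959

A is at the origin; AR is horizontal with |AR| = 44.9 and R in +x, so R = (44.9, 0). AM runs at 104.0° with |AM| = 15.6, so M = (-3.7740, 15.137). C is determined by |MC| = 36.1 and |CR| = 20.8 together: it lies at the intersection of circle(M, 36.1) and circle(R, 20.8). With |MR| = 50.973, the foot of the radical line on MR is 34.026 from M and the perpendicular offset is √(36.1² − 34.026²) = 12.060. Taking the right-of-MR solution: C = (25.136, -6.4831).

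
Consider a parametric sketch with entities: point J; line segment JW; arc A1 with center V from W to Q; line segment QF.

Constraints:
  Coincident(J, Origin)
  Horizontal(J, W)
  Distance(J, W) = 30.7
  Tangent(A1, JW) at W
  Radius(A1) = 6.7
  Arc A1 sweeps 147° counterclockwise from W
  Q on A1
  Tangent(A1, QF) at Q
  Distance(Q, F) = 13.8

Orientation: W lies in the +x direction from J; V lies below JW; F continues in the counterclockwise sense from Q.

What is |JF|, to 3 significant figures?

43.4

J is at the origin; JW is horizontal with |JW| = 30.7 and W on the +x side, so W = (30.7, 0.00). A1 meets JW tangentially, so VW is at right angles to JW, so V = W + (0, -6.7) = (30.7, -6.70). On A1, W sits at bearing 90° from V; a 147° counterclockwise sweep puts Q at bearing 237°, so Q = V + 6.7·(cos 237°, sin 237°) = (27.1, -12.3). Tangency of A1 to QF means the radius VQ is perpendicular to QF, so QF runs along (−sin 237°, cos 237°); with |QF| = 13.8, F = (38.6, -19.8). Then |JF| = |F − J| = 43.4.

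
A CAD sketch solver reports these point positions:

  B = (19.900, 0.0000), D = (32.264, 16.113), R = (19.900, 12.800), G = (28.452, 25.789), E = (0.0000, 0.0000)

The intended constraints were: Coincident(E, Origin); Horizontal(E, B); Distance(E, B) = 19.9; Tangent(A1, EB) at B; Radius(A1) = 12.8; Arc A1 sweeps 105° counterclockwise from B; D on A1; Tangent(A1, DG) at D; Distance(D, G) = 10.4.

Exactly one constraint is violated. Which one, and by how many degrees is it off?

Tangent(A1, DG) at D — off by 6.50°.

E = (0.00, 0.00) ✓; E.y = 0.00, B.y = 0.00 ✓; |EB| = 19.90 ✓; ∠(RB, BE) = 90.00° ✓; |RB| = 12.80 ✓; bearing(R→D) − bearing(R→B) = 105.0° ✓; |RD| = 12.80 ✓; ∠(RD, DG) = 83.50° ✗; |DG| = 10.40 ✓.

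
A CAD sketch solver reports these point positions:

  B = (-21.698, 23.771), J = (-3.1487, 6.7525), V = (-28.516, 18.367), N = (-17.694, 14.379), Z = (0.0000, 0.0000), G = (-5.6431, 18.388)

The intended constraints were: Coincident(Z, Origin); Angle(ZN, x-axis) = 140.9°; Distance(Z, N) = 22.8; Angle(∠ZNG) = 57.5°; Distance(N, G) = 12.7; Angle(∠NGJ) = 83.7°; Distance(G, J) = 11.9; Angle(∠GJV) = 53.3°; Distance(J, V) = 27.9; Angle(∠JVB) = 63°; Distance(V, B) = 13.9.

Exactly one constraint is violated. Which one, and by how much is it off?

Distance(V, B) = 13.9 — off by 5.20.

Z = (0.00, 0.00) ✓; ZN at 140.9° ✓; |ZN| = 22.80 ✓; ∠ZNG = 57.50° ✓; |NG| = 12.70 ✓; ∠NGJ = 83.70° ✓; |GJ| = 11.90 ✓; ∠GJV = 53.30° ✓; |JV| = 27.90 ✓; ∠JVB = 63.00° ✓; |VB| = 8.700 ✗.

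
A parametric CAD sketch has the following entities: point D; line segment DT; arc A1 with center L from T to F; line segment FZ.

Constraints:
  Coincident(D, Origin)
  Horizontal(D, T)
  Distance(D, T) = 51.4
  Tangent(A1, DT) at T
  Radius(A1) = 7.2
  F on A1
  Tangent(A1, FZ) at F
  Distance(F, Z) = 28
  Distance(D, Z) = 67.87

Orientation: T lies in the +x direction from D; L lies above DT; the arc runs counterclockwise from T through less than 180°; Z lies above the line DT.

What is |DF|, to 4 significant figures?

59.06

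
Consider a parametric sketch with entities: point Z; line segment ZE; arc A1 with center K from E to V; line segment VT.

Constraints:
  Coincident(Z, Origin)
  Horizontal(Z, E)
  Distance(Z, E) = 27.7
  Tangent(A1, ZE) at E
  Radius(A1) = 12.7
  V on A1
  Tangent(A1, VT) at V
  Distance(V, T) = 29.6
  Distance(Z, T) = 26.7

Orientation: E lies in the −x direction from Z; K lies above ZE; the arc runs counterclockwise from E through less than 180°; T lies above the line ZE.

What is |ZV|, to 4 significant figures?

18.64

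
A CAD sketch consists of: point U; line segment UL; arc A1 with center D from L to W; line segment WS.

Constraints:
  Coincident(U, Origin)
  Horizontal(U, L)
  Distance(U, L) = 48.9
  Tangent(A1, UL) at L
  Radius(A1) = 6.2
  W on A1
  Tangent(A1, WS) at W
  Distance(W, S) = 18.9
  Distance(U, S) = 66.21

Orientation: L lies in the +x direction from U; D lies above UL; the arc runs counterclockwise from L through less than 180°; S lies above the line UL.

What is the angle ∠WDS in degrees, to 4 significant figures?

71.84°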